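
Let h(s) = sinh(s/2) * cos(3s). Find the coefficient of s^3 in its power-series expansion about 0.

Expand each factor separately, then convolve coefficients.
h(0) = 0
h′(0) = 1/2
h′′(0) = 0
h′′′(0) = -107/8
So c_3 = h′′′(0)/3! = -107/48.

-107/48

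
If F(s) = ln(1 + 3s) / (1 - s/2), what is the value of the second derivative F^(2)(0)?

Write out both Maclaurin series and multiply, keeping only the needed powers.
The coefficient of s^2 in the expansion is -3, so F′′(0) = 2! * (-3) = -6.

-6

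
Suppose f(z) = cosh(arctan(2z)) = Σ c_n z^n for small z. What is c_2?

Compose series: expand the inner function first, then feed it into the outer expansion.
[z^0] = 1;  [z^1] = 0;  [z^2] = 2.
So c_2 = f′′(0)/2! = 2.

2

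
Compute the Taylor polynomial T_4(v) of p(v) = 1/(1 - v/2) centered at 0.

v^4/16 + v^3/8 + v^2/4 + v/2 + 1

p(0) = 1
p′(0) = 1/2
p′′(0) = 1/2
p′′′(0) = 3/4
p^(4)(0) = 3/2
The Taylor polynomial is Σ p^(k)(0)/k! · v^k.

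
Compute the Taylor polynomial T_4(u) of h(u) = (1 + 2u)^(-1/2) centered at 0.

35*u^4/8 - 5*u^3/2 + 3*u^2/2 - u + 1

Compute the successive derivatives at the expansion point and divide by k!.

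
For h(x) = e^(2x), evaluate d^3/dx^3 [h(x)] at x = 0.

8

From the series, [x^3] h = 4/3; multiply by 3! = 6 to get 8.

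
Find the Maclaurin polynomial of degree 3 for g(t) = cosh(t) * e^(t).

2*t^3/3 + t^2 + t + 1

Expand each factor separately, then convolve coefficients.
g(0) = 1
g′(0) = 1
g′′(0) = 2
g′′′(0) = 4
Dividing each by k! gives the coefficients c_0, ..., c_3.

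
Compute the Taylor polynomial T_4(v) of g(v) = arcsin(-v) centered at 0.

Differentiate repeatedly and evaluate at the center.
[v^0] = 0;  [v^1] = -1;  [v^2] = 0;  [v^3] = -1/6;  [v^4] = 0.

-v^3/6 - v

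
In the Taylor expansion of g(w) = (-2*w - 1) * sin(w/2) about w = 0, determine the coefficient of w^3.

Multiply each power in the prefactor through the base expansion.
g(0) = 0
g′(0) = -1/2
g′′(0) = -2
g′′′(0) = 1/8
So c_3 = g′′′(0)/3! = 1/48.

1/48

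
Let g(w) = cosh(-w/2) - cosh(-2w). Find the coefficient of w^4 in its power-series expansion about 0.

Combine the two series term by term.
[w^0] = 0;  [w^1] = 0;  [w^2] = -15/8;  [w^3] = 0;  [w^4] = -85/128.
So c_4 = g^(4)(0)/4! = -85/128.

-85/128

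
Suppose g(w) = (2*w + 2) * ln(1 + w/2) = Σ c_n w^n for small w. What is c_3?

Shift and add copies of the series according to the polynomial's terms.
g(0) = 0
g′(0) = 1
g′′(0) = 3/2
g′′′(0) = -1

-1/6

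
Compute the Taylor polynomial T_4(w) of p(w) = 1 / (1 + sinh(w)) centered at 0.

Use the geometric series for the reciprocal, then substitute.
p(0) = 1
p′(0) = -1
p′′(0) = 2
p′′′(0) = -7
p^(4)(0) = 32
Then c_k = p^(k)(0)/k! gives each Taylor coefficient.

4*w^4/3 - 7*w^3/6 + w^2 - w + 1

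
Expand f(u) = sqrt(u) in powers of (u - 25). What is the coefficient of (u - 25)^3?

Use the known series and substitute for the argument.
f(25) = 5
f′(25) = 1/10
f′′(25) = -1/500
f′′′(25) = 3/25000
So c_3 = f′′′(25)/3! = 1/50000.

1/50000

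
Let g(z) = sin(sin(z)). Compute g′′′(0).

-2

Plug the Maclaurin series of the inner function into that of the outer and collect terms.
From the series, [z^3] g = -1/3; multiply by 3! = 6 to get -2.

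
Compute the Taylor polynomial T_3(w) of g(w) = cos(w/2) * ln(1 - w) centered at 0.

Write out both Maclaurin series and multiply, keeping only the needed powers.
g(0) = 0
g′(0) = -1
g′′(0) = -1
g′′′(0) = -5/4

-5*w^3/24 - w^2/2 - w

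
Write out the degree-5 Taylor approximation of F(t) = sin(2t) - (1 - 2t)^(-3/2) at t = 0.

-10363*t^5/120 - 315*t^4/8 - 113*t^3/6 - 15*t^2/2 - t - 1

Combine the two series term by term.
F(0) = -1
F′(0) = -1
F′′(0) = -15
F′′′(0) = -113
F^(4)(0) = -945
F^(5)(0) = -10363
Dividing each by k! gives the coefficients c_0, ..., c_5.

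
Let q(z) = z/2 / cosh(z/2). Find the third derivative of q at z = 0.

-3/8

Divide the numerator series by the denominator series (power-series long division).
The coefficient of z^3 in the expansion is -1/16, so q′′′(0) = 3! * (-1/16) = -3/8.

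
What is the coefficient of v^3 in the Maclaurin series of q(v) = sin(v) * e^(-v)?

Expand each factor separately, then convolve coefficients.
q(0) = 0
q′(0) = 1
q′′(0) = -2
q′′′(0) = 2
Dividing each by k! gives the coefficients c_0, ..., c_3.

1/3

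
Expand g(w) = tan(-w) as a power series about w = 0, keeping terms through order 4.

-w^3/3 - w

g(0) = 0
g′(0) = -1
g′′(0) = 0
g′′′(0) = -2
g^(4)(0) = 0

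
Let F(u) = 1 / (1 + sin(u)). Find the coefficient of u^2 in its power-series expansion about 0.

1

Write 1/(1+u) = 1 - u + u^2 - u^3 + ... and substitute the series for u.
[u^0] = 1;  [u^1] = -1;  [u^2] = 1.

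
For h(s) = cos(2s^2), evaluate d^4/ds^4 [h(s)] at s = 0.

Differentiate repeatedly and evaluate at the center.
The coefficient of s^4 in the expansion is -2, so h^(4)(0) = 4! * (-2) = -48.

-48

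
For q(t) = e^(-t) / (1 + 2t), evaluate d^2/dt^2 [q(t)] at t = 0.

13

Take the Cauchy product of the two expansions.
From the series, [t^2] q = 13/2; multiply by 2! = 2 to get 13.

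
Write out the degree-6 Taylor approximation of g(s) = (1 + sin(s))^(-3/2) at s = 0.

4225*s^6/3072 - 2081*s^5/1280 + 235*s^4/128 - 31*s^3/16 + 15*s^2/8 - 3*s/2 + 1

Substitute the inner expansion into the outer series and collect powers.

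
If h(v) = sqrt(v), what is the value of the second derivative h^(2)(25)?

Compute the successive derivatives at the expansion point and divide by k!.
The coefficient of (v - 25)^2 in the expansion is -1/1000, so h′′(25) = 2! * (-1/1000) = -1/500.

-1/500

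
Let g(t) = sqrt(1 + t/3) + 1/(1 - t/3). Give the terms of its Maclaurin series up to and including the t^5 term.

Expand each term separately and add.
[t^0] = 2;  [t^1] = 1/2;  [t^2] = 7/72;  [t^3] = 17/432;  [t^4] = 41/3456;  [t^5] = 263/62208.

263*t^5/62208 + 41*t^4/3456 + 17*t^3/432 + 7*t^2/72 + t/2 + 2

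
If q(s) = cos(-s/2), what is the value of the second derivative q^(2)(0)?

From the series, [s^2] q = -1/8; multiply by 2! = 2 to get -1/4.

-1/4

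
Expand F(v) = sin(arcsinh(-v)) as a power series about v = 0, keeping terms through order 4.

v^3/3 - v

Plug the Maclaurin series of the inner function into that of the outer and collect terms.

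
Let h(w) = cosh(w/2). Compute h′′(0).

1/4

The coefficient of w^2 in the expansion is 1/8, so h′′(0) = 2! * (1/8) = 1/4.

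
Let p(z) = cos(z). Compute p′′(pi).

1

The coefficient of (z - pi)^2 in the expansion is 1/2, so p′′(pi) = 2! * (1/2) = 1.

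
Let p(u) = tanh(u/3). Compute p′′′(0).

-2/27

Apply the Taylor formula c_k = f^(k)(a)/k!.
The coefficient of u^3 in the expansion is -1/81, so p′′′(0) = 3! * (-1/81) = -2/27.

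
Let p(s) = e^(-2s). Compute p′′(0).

Differentiate repeatedly and evaluate at the center.
The coefficient of s^2 in the expansion is 2, so p′′(0) = 2! * (2) = 4.

4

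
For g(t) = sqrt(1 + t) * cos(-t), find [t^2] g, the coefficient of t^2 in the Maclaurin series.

Multiply the two series term by term and collect like powers.
g(0) = 1
g′(0) = 1/2
g′′(0) = -5/4
So c_2 = g′′(0)/2! = -5/8.

-5/8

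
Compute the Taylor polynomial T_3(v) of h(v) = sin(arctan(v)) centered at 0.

Let u equal the inner series; expand the outer function in u and truncate.
h(0) = 0
h′(0) = 1
h′′(0) = 0
h′′′(0) = -3
Dividing each by k! gives the coefficients c_0, ..., c_3.

-v^3/2 + v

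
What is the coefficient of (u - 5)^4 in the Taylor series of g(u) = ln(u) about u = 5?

-1/2500

g(5) = ln(5)
g′(5) = 1/5
g′′(5) = -1/25
g′′′(5) = 2/125
g^(4)(5) = -6/625
So c_4 = g^(4)(5)/4! = -1/2500.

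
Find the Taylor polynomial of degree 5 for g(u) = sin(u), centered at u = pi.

-(u - pi)^5/120 + (u - pi)^3/6 - (u - pi)

[(u - pi)^0] = 0;  [(u - pi)^1] = -1;  [(u - pi)^2] = 0;  [(u - pi)^3] = 1/6;  [(u - pi)^4] = 0;  [(u - pi)^5] = -1/120.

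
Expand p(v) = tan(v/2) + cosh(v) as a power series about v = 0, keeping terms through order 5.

Add the two expansions coefficient-wise.
[v^0] = 1;  [v^1] = 1/2;  [v^2] = 1/2;  [v^3] = 1/24;  [v^4] = 1/24;  [v^5] = 1/240.

v^5/240 + v^4/24 + v^3/24 + v^2/2 + v/2 + 1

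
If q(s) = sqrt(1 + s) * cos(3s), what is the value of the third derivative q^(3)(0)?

Expand each factor separately, then convolve coefficients.
The coefficient of s^3 in the expansion is -35/16, so q′′′(0) = 3! * (-35/16) = -105/8.

-105/8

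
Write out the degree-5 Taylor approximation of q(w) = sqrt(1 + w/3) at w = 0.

7*w^5/62208 - 5*w^4/10368 + w^3/432 - w^2/72 + w/6 + 1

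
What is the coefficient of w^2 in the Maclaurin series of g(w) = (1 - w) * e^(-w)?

Multiply each power in the prefactor through the base expansion.
[w^0] = 1;  [w^1] = -2;  [w^2] = 3/2.

3/2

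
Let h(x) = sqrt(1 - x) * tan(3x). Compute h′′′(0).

Multiply the two series term by term and collect like powers.
The coefficient of x^3 in the expansion is 69/8, so h′′′(0) = 3! * (69/8) = 207/4.

207/4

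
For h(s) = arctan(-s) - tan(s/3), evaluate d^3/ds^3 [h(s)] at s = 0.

52/27

Combine the two series term by term.
From the series, [s^3] h = 26/81; multiply by 3! = 6 to get 52/27.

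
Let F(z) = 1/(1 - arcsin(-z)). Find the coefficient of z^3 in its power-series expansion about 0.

-7/6

Substitute the inner expansion into the outer series and collect powers.
So c_3 = F′′′(0)/3! = -7/6.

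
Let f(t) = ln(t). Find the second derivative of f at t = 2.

-1/4

From the series, [(t - 2)^2] f = -1/8; multiply by 2! = 2 to get -1/4.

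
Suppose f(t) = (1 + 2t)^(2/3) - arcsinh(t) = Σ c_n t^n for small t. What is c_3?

Combine the two series term by term.
[t^0] = 1;  [t^1] = 1/3;  [t^2] = -4/9;  [t^3] = 91/162.
So c_3 = f′′′(0)/3! = 91/162.

91/162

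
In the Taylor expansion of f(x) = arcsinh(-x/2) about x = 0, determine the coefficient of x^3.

[x^0] = 0;  [x^1] = -1/2;  [x^2] = 0;  [x^3] = 1/48.

1/48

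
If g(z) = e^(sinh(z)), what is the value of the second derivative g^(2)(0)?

Plug the Maclaurin series of the inner function into that of the outer and collect terms.
The coefficient of z^2 in the expansion is 1/2, so g′′(0) = 2! * (1/2) = 1.

1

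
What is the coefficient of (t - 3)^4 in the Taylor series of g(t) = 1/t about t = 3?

Compute the successive derivatives at the expansion point and divide by k!.
So c_4 = g^(4)(3)/4! = 1/243.

1/243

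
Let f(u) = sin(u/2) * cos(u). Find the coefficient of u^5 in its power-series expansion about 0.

Write out both Maclaurin series and multiply, keeping only the needed powers.
[u^0] = 0;  [u^1] = 1/2;  [u^2] = 0;  [u^3] = -13/48;  [u^4] = 0;  [u^5] = 121/3840.

121/3840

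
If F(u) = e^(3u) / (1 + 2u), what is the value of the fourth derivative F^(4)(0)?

Write out both Maclaurin series and multiply, keeping only the needed powers.
From the series, [u^4] F = 35/8; multiply by 4! = 24 to get 105.

105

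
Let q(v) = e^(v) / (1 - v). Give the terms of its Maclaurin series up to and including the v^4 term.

Expand each factor separately, then convolve coefficients.
[v^0] = 1;  [v^1] = 2;  [v^2] = 5/2;  [v^3] = 8/3;  [v^4] = 65/24.

65*v^4/24 + 8*v^3/3 + 5*v^2/2 + 2*v + 1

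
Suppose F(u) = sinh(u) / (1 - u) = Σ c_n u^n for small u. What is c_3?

Multiply the two series term by term and collect like powers.
[u^0] = 0;  [u^1] = 1;  [u^2] = 1;  [u^3] = 7/6.

7/6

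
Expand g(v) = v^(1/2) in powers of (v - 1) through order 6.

Apply the Taylor formula c_k = f^(k)(a)/k!.

-21*(v - 1)^6/1024 + 7*(v - 1)^5/256 - 5*(v - 1)^4/128 + (v - 1)^3/16 - (v - 1)^2/8 + (v - 1)/2 + 1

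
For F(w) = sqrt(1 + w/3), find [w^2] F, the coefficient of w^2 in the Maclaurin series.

Differentiate repeatedly and evaluate at the center.
F(0) = 1
F′(0) = 1/6
F′′(0) = -1/36
So c_2 = F′′(0)/2! = -1/72.

-1/72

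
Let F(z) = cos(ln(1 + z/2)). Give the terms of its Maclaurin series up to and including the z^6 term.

Substitute the inner expansion into the outer series and collect powers.
F(0) = 1
F′(0) = 0
F′′(0) = -1/4
F′′′(0) = 3/8
F^(4)(0) = -5/8
F^(5)(0) = 5/4
F^(6)(0) = -95/32
Then c_k = F^(k)(0)/k! gives each Taylor coefficient.

-19*z^6/4608 + z^5/96 - 5*z^4/192 + z^3/16 - z^2/8 + 1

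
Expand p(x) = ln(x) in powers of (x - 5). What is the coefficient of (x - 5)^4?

-1/2500

p(5) = ln(5)
p′(5) = 1/5
p′′(5) = -1/25
p′′′(5) = 2/125
p^(4)(5) = -6/625
So c_4 = p^(4)(5)/4! = -1/2500.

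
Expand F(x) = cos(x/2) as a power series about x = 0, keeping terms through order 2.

1 - x^2/8

[x^0] = 1;  [x^1] = 0;  [x^2] = -1/8.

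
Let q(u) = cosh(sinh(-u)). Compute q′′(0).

1

Plug the Maclaurin series of the inner function into that of the outer and collect terms.
From the series, [u^2] q = 1/2; multiply by 2! = 2 to get 1.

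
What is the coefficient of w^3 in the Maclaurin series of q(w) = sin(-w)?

1/6

q(0) = 0
q′(0) = -1
q′′(0) = 0
q′′′(0) = 1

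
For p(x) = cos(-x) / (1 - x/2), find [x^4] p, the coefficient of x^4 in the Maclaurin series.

Expand each factor separately, then convolve coefficients.
p(0) = 1
p′(0) = 1/2
p′′(0) = -1/2
p′′′(0) = -3/4
p^(4)(0) = -1/2
Then c_k = p^(k)(0)/k! gives each Taylor coefficient.

-1/48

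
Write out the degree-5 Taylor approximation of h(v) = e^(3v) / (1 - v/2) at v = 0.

Write out both Maclaurin series and multiply, keeping only the needed powers.

899*v^5/160 + 115*v^4/16 + 61*v^3/8 + 25*v^2/4 + 7*v/2 + 1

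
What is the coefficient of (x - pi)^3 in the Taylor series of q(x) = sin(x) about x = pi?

Apply the Taylor formula c_k = f^(k)(a)/k!.
q(pi) = 0
q′(pi) = -1
q′′(pi) = 0
q′′′(pi) = 1
Dividing each by k! gives the coefficients c_0, ..., c_3.

1/6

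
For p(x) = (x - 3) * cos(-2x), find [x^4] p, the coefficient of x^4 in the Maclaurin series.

-2

Distribute the polynomial across the series and collect like powers.
[x^0] = -3;  [x^1] = 1;  [x^2] = 6;  [x^3] = -2;  [x^4] = -2.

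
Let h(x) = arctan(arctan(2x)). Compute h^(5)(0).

2816

Compose series: expand the inner function first, then feed it into the outer expansion.
The coefficient of x^5 in the expansion is 352/15, so h^(5)(0) = 5! * (352/15) = 2816.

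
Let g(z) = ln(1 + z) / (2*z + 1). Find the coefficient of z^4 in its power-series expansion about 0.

-131/12

Expand 1/(denominator) as a geometric series and multiply by the numerator's series.
g(0) = 0
g′(0) = 1
g′′(0) = -5
g′′′(0) = 32
g^(4)(0) = -262
Dividing each by k! gives the coefficients c_0, ..., c_4.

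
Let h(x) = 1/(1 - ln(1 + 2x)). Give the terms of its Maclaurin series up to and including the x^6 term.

152*x^6/45 + 56*x^5/15 + 8*x^4/3 + 8*x^3/3 + 2*x^2 + 2*x + 1

Plug the Maclaurin series of the inner function into that of the outer and collect terms.
[x^0] = 1;  [x^1] = 2;  [x^2] = 2;  [x^3] = 8/3;  [x^4] = 8/3;  [x^5] = 56/15;  [x^6] = 152/45.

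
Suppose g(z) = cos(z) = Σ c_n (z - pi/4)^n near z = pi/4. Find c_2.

-sqrt(2)/4

Compute the successive derivatives at the expansion point and divide by k!.
[(z - pi/4)^0] = sqrt(2)/2;  [(z - pi/4)^1] = -sqrt(2)/2;  [(z - pi/4)^2] = -sqrt(2)/4.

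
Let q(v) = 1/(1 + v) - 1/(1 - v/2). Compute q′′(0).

Expand each term separately and add.
From the series, [v^2] q = 3/4; multiply by 2! = 2 to get 3/2.

3/2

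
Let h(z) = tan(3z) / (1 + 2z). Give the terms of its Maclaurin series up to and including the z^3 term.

21*z^3 - 6*z^2 + 3*z

Take the Cauchy product of the two expansions.
h(0) = 0
h′(0) = 3
h′′(0) = -12
h′′′(0) = 126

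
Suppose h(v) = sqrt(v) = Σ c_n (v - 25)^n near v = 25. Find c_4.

h(25) = 5
h′(25) = 1/10
h′′(25) = -1/500
h′′′(25) = 3/25000
h^(4)(25) = -3/250000
Then c_k = h^(k)(25)/k! gives each Taylor coefficient.

-1/2000000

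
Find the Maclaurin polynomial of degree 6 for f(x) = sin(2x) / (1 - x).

14*x^6/15 + 14*x^5/15 + 2*x^4/3 + 2*x^3/3 + 2*x^2 + 2*x

Expand each factor separately, then convolve coefficients.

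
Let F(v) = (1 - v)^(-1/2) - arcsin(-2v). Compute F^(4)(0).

Combine the two series term by term.
The coefficient of v^4 in the expansion is 35/128, so F^(4)(0) = 4! * (35/128) = 105/16.

105/16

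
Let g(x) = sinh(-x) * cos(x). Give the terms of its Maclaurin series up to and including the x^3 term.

x^3/3 - x

Expand each factor separately, then convolve coefficients.
g(0) = 0
g′(0) = -1
g′′(0) = 0
g′′′(0) = 2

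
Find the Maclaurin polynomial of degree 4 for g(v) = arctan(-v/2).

Use the known series and substitute for the argument.

v^3/24 - v/2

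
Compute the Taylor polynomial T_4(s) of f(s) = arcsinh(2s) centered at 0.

f(0) = 0
f′(0) = 2
f′′(0) = 0
f′′′(0) = -8
f^(4)(0) = 0

-4*s^3/3 + 2*s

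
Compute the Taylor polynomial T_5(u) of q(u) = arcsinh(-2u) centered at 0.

q(0) = 0
q′(0) = -2
q′′(0) = 0
q′′′(0) = 8
q^(4)(0) = 0
q^(5)(0) = -288

-12*u^5/5 + 4*u^3/3 - 2*u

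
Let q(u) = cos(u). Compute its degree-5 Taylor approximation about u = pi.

-(u - pi)^4/24 + (u - pi)^2/2 - 1

Use the known series and substitute for the argument.
q(pi) = -1
q′(pi) = 0
q′′(pi) = 1
q′′′(pi) = 0
q^(4)(pi) = -1
q^(5)(pi) = 0
Dividing each by k! gives the coefficients c_0, ..., c_5.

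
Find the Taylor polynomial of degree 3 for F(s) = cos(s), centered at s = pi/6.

(s - pi/6)^3/12 - sqrt(3)*(s - pi/6)^2/4 - (s - pi/6)/2 + sqrt(3)/2

Use the known series and substitute for the argument.
[(s - pi/6)^0] = sqrt(3)/2;  [(s - pi/6)^1] = -1/2;  [(s - pi/6)^2] = -sqrt(3)/4;  [(s - pi/6)^3] = 1/12.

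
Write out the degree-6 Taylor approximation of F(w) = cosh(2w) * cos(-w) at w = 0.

Take the Cauchy product of the two expansions.
F(0) = 1
F′(0) = 0
F′′(0) = 3
F′′′(0) = 0
F^(4)(0) = -7
F^(5)(0) = 0
F^(6)(0) = -117

-13*w^6/80 - 7*w^4/24 + 3*w^2/2 + 1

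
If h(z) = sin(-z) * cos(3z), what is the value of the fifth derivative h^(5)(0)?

Write out both Maclaurin series and multiply, keeping only the needed powers.
From the series, [z^5] h = -62/15; multiply by 5! = 120 to get -496.

-496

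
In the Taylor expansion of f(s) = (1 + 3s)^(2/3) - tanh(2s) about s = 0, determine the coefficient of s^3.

Expand each term separately and add.
f(0) = 1
f′(0) = 0
f′′(0) = -2
f′′′(0) = 24
Dividing each by k! gives the coefficients c_0, ..., c_3.

4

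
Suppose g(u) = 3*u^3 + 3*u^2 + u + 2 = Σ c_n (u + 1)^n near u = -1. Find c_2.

Compute the successive derivatives at the expansion point and divide by k!.
[(u + 1)^0] = 1;  [(u + 1)^1] = 4;  [(u + 1)^2] = -6.
So c_2 = g′′(-1)/2! = -6.

-6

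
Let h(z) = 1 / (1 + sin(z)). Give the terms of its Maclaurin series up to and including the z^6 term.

17*z^6/45 - 61*z^5/120 + 2*z^4/3 - 5*z^3/6 + z^2 - z + 1

Expand as Σ (-1)^k u^k with u equal to the inner function's series.
h(0) = 1
h′(0) = -1
h′′(0) = 2
h′′′(0) = -5
h^(4)(0) = 16
h^(5)(0) = -61
h^(6)(0) = 272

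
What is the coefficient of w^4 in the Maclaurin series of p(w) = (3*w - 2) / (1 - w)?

1

Shift and add copies of the series according to the polynomial's terms.
p(0) = -2
p′(0) = 1
p′′(0) = 2
p′′′(0) = 6
p^(4)(0) = 24
So c_4 = p^(4)(0)/4! = 1.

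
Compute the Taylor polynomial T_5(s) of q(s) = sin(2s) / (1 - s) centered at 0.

Multiply the two series term by term and collect like powers.
[s^0] = 0;  [s^1] = 2;  [s^2] = 2;  [s^3] = 2/3;  [s^4] = 2/3;  [s^5] = 14/15.

14*s^5/15 + 2*s^4/3 + 2*s^3/3 + 2*s^2 + 2*s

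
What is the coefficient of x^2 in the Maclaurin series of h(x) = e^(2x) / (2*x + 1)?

2

Use 1/(1 - r) = Σ r^k on the denominator, then take the Cauchy product.
h(0) = 1
h′(0) = 0
h′′(0) = 4
So c_2 = h′′(0)/2! = 2.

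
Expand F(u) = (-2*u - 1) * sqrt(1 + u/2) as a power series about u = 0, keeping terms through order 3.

7*u^3/128 - 15*u^2/32 - 9*u/4 - 1

Distribute the polynomial across the series and collect like powers.
F(0) = -1
F′(0) = -9/4
F′′(0) = -15/16
F′′′(0) = 21/64
Dividing each by k! gives the coefficients c_0, ..., c_3.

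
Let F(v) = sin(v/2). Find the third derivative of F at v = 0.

The coefficient of v^3 in the expansion is -1/48, so F′′′(0) = 3! * (-1/48) = -1/8.

-1/8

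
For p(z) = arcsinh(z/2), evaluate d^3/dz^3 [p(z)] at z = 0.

-1/8

From the series, [z^3] p = -1/48; multiply by 3! = 6 to get -1/8.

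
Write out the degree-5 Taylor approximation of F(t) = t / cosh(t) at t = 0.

Invert the denominator's series and multiply.

5*t^5/24 - t^3/2 + t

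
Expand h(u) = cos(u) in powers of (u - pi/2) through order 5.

-(u - pi/2)^5/120 + (u - pi/2)^3/6 - (u - pi/2)

h(pi/2) = 0
h′(pi/2) = -1
h′′(pi/2) = 0
h′′′(pi/2) = 1
h^(4)(pi/2) = 0
h^(5)(pi/2) = -1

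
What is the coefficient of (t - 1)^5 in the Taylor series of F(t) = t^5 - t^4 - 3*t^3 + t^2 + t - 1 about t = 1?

Differentiate repeatedly and evaluate at the center.
[(t - 1)^0] = -2;  [(t - 1)^1] = -5;  [(t - 1)^2] = -4;  [(t - 1)^3] = 3;  [(t - 1)^4] = 4;  [(t - 1)^5] = 1.
So c_5 = F^(5)(1)/5! = 1.

1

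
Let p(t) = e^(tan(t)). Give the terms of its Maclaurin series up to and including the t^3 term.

t^3/2 + t^2/2 + t + 1

Compose series: expand the inner function first, then feed it into the outer expansion.
p(0) = 1
p′(0) = 1
p′′(0) = 1
p′′′(0) = 3
Then c_k = p^(k)(0)/k! gives each Taylor coefficient.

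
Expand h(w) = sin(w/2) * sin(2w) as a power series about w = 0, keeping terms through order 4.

-17*w^4/24 + w^2

Take the Cauchy product of the two expansions.
h(0) = 0
h′(0) = 0
h′′(0) = 2
h′′′(0) = 0
h^(4)(0) = -17
Dividing each by k! gives the coefficients c_0, ..., c_4.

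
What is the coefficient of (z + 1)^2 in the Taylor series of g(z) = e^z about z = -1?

c_2 = g′′(-1)/2! = e^(-1)/2.

e^(-1)/2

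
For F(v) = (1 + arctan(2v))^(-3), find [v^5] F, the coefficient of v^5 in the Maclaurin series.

Plug the Maclaurin series of the inner function into that of the outer and collect terms.
F(0) = 1
F′(0) = -6
F′′(0) = 48
F′′′(0) = -432
F^(4)(0) = 4224
F^(5)(0) = -44544

-1856/5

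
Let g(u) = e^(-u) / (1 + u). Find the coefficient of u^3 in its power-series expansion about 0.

-8/3

Multiply the two series term by term and collect like powers.
[u^0] = 1;  [u^1] = -2;  [u^2] = 5/2;  [u^3] = -8/3.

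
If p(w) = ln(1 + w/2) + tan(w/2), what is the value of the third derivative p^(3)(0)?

1/2

Add the two expansions coefficient-wise.
From the series, [w^3] p = 1/12; multiply by 3! = 6 to get 1/2.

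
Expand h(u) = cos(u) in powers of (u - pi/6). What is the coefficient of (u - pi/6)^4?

sqrt(3)/48

h(pi/6) = sqrt(3)/2
h′(pi/6) = -1/2
h′′(pi/6) = -sqrt(3)/2
h′′′(pi/6) = 1/2
h^(4)(pi/6) = sqrt(3)/2
The Taylor polynomial is Σ h^(k)(pi/6)/k! · (u - pi/6)^k.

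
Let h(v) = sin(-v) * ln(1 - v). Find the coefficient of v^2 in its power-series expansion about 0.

Take the Cauchy product of the two expansions.
So c_2 = h′′(0)/2! = 1.

1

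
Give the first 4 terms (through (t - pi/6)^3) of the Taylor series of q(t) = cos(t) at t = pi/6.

Compute the successive derivatives at the expansion point and divide by k!.
q(pi/6) = sqrt(3)/2
q′(pi/6) = -1/2
q′′(pi/6) = -sqrt(3)/2
q′′′(pi/6) = 1/2

(t - pi/6)^3/12 - sqrt(3)*(t - pi/6)^2/4 - (t - pi/6)/2 + sqrt(3)/2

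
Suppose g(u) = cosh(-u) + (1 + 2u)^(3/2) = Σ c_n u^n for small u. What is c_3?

Expand each term separately and add.
[u^0] = 2;  [u^1] = 3;  [u^2] = 2;  [u^3] = -1/2.

-1/2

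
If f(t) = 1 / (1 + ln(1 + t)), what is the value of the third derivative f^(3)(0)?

Write 1/(1+u) = 1 - u + u^2 - u^3 + ... and substitute the series for u.
The coefficient of t^3 in the expansion is -7/3, so f′′′(0) = 3! * (-7/3) = -14.

-14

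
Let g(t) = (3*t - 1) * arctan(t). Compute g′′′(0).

2

Distribute the polynomial across the series and collect like powers.
The coefficient of t^3 in the expansion is 1/3, so g′′′(0) = 3! * (1/3) = 2.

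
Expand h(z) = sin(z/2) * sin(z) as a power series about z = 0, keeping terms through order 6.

Take the Cauchy product of the two expansions.
h(0) = 0
h′(0) = 0
h′′(0) = 1
h′′′(0) = 0
h^(4)(0) = -5/2
h^(5)(0) = 0
h^(6)(0) = 91/16
Dividing each by k! gives the coefficients c_0, ..., c_6.

91*z^6/11520 - 5*z^4/48 + z^2/2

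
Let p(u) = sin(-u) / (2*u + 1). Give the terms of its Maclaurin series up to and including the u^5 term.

-1841*u^5/120 + 23*u^4/3 - 23*u^3/6 + 2*u^2 - u

Multiply the numerator's expansion by the denominator's geometric series.
p(0) = 0
p′(0) = -1
p′′(0) = 4
p′′′(0) = -23
p^(4)(0) = 184
p^(5)(0) = -1841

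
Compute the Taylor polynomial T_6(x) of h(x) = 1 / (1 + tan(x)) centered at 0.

Write 1/(1+u) = 1 - u + u^2 - u^3 + ... and substitute the series for u.
h(0) = 1
h′(0) = -1
h′′(0) = 2
h′′′(0) = -8
h^(4)(0) = 40
h^(5)(0) = -256
h^(6)(0) = 1952
Dividing each by k! gives the coefficients c_0, ..., c_6.

122*x^6/45 - 32*x^5/15 + 5*x^4/3 - 4*x^3/3 + x^2 - x + 1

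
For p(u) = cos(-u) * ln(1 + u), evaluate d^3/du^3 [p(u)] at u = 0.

Multiply the two series term by term and collect like powers.
The coefficient of u^3 in the expansion is -1/6, so p′′′(0) = 3! * (-1/6) = -1.

-1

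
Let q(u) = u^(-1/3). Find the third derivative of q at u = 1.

-28/27

Apply the Taylor formula c_k = f^(k)(a)/k!.
The coefficient of (u - 1)^3 in the expansion is -14/81, so q′′′(1) = 3! * (-14/81) = -28/27.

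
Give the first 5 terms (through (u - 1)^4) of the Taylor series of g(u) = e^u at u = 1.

[(u - 1)^0] = e;  [(u - 1)^1] = e;  [(u - 1)^2] = e/2;  [(u - 1)^3] = e/6;  [(u - 1)^4] = e/24.

e*(u - 1)^4/24 + e*(u - 1)^3/6 + e*(u - 1)^2/2 + e*(u - 1) + e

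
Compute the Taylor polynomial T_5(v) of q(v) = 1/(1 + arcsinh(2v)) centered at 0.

-92*v^5/5 + 32*v^4/3 - 20*v^3/3 + 4*v^2 - 2*v + 1

Plug the Maclaurin series of the inner function into that of the outer and collect terms.
[v^0] = 1;  [v^1] = -2;  [v^2] = 4;  [v^3] = -20/3;  [v^4] = 32/3;  [v^5] = -92/5.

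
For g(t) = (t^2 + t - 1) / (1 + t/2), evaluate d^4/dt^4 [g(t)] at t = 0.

3/2

Shift and add copies of the series according to the polynomial's terms.
The coefficient of t^4 in the expansion is 1/16, so g^(4)(0) = 4! * (1/16) = 3/2.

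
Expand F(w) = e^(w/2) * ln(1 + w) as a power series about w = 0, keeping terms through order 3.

5*w^3/24 + w

Write out both Maclaurin series and multiply, keeping only the needed powers.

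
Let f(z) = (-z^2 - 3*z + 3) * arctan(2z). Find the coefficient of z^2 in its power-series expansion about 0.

-6

Distribute the polynomial across the series and collect like powers.
[z^0] = 0;  [z^1] = 6;  [z^2] = -6.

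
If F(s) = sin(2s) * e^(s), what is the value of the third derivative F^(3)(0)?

-2

Multiply the two series term by term and collect like powers.
From the series, [s^3] F = -1/3; multiply by 3! = 6 to get -2.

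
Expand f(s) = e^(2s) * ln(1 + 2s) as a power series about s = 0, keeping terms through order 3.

Take the Cauchy product of the two expansions.

8*s^3/3 + 2*s^2 + 2*s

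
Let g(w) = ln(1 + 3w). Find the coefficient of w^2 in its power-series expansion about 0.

Compute the successive derivatives at the expansion point and divide by k!.
g(0) = 0
g′(0) = 3
g′′(0) = -9

-9/2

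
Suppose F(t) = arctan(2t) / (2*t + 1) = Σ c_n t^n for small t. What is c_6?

Use 1/(1 - r) = Σ r^k on the denominator, then take the Cauchy product.
[t^0] = 0;  [t^1] = 2;  [t^2] = -4;  [t^3] = 16/3;  [t^4] = -32/3;  [t^5] = 416/15;  [t^6] = -832/15.
So c_6 = F^(6)(0)/6! = -832/15.

-832/15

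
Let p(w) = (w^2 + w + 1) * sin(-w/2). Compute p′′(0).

Distribute the polynomial across the series and collect like powers.
The coefficient of w^2 in the expansion is -1/2, so p′′(0) = 2! * (-1/2) = -1.

-1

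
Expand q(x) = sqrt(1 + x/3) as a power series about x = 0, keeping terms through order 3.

x^3/432 - x^2/72 + x/6 + 1

Use the known series and substitute for the argument.
q(0) = 1
q′(0) = 1/6
q′′(0) = -1/36
q′′′(0) = 1/72
Dividing each by k! gives the coefficients c_0, ..., c_3.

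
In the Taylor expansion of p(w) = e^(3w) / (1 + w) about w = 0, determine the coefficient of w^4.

Take the Cauchy product of the two expansions.
So c_4 = p^(4)(0)/4! = 11/8.

11/8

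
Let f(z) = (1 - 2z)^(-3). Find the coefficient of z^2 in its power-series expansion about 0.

24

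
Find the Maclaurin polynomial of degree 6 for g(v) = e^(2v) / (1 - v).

Multiply the two series term by term and collect like powers.

331*v^6/45 + 109*v^5/15 + 7*v^4 + 19*v^3/3 + 5*v^2 + 3*v + 1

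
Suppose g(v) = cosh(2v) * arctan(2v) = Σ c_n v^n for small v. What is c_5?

12/5

Expand each factor separately, then convolve coefficients.
So c_5 = g^(5)(0)/5! = 12/5.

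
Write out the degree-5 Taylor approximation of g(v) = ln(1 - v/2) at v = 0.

Compute the successive derivatives at the expansion point and divide by k!.
g(0) = 0
g′(0) = -1/2
g′′(0) = -1/4
g′′′(0) = -1/4
g^(4)(0) = -3/8
g^(5)(0) = -3/4

-v^5/160 - v^4/64 - v^3/24 - v^2/8 - v/2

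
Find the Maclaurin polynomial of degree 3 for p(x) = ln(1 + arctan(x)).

Compose series: expand the inner function first, then feed it into the outer expansion.
[x^0] = 0;  [x^1] = 1;  [x^2] = -1/2;  [x^3] = 0.

-x^2/2 + x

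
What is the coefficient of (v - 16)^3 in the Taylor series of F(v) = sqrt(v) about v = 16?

1/16384

Compute the successive derivatives at the expansion point and divide by k!.
F(16) = 4
F′(16) = 1/8
F′′(16) = -1/256
F′′′(16) = 3/8192
Dividing each by k! gives the coefficients c_0, ..., c_3.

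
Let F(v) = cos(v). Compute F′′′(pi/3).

The coefficient of (v - pi/3)^3 in the expansion is sqrt(3)/12, so F′′′(pi/3) = 3! * (sqrt(3)/12) = sqrt(3)/2.

sqrt(3)/2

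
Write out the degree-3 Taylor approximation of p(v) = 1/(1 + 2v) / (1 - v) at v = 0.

-5*v^3 + 3*v^2 - v + 1

Multiply the two series term by term and collect like powers.
p(0) = 1
p′(0) = -1
p′′(0) = 6
p′′′(0) = -30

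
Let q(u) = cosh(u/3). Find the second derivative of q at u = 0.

Compute the successive derivatives at the expansion point and divide by k!.
From the series, [u^2] q = 1/18; multiply by 2! = 2 to get 1/9.

1/9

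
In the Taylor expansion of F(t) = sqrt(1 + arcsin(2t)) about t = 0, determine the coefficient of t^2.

Let u equal the inner series; expand the outer function in u and truncate.
[t^0] = 1;  [t^1] = 1;  [t^2] = -1/2.
So c_2 = F′′(0)/2! = -1/2.

-1/2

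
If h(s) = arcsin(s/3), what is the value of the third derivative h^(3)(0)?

1/27

The coefficient of s^3 in the expansion is 1/162, so h′′′(0) = 3! * (1/162) = 1/27.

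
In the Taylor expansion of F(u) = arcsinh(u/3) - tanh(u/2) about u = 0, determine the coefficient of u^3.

Expand each term separately and add.
F(0) = 0
F′(0) = -1/6
F′′(0) = 0
F′′′(0) = 23/108

23/648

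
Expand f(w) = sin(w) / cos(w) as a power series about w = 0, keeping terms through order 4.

Write the quotient as an unknown series and match coefficients against numerator = denominator · series.

w^3/3 + w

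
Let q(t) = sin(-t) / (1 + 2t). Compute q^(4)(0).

Expand each factor separately, then convolve coefficients.
The coefficient of t^4 in the expansion is 23/3, so q^(4)(0) = 4! * (23/3) = 184.

184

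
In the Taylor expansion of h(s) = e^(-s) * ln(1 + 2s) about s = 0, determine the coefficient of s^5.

Multiply the two series term by term and collect like powers.

243/20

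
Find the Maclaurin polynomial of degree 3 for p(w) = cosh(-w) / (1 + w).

-3*w^3/2 + 3*w^2/2 - w + 1

Expand each factor separately, then convolve coefficients.
p(0) = 1
p′(0) = -1
p′′(0) = 3
p′′′(0) = -9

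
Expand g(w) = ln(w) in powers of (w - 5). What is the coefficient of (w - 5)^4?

-1/2500

Apply the Taylor formula c_k = f^(k)(a)/k!.
[(w - 5)^0] = ln(5);  [(w - 5)^1] = 1/5;  [(w - 5)^2] = -1/50;  [(w - 5)^3] = 1/375;  [(w - 5)^4] = -1/2500.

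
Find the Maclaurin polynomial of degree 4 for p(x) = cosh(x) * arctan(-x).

-x^3/6 - x

Write out both Maclaurin series and multiply, keeping only the needed powers.
p(0) = 0
p′(0) = -1
p′′(0) = 0
p′′′(0) = -1
p^(4)(0) = 0
The Taylor polynomial is Σ p^(k)(0)/k! · x^k.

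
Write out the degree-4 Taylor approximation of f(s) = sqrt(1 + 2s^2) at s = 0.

-s^4/2 + s^2 + 1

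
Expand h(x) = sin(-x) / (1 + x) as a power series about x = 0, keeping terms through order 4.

Take the Cauchy product of the two expansions.
h(0) = 0
h′(0) = -1
h′′(0) = 2
h′′′(0) = -5
h^(4)(0) = 20
Then c_k = h^(k)(0)/k! gives each Taylor coefficient.

5*x^4/6 - 5*x^3/6 + x^2 - x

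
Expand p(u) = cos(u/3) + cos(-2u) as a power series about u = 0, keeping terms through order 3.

2 - 37*u^2/18

Expand each term separately and add.
p(0) = 2
p′(0) = 0
p′′(0) = -37/9
p′′′(0) = 0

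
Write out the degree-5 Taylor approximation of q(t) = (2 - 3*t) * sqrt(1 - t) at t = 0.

Distribute the polynomial across the series and collect like powers.
[t^0] = 2;  [t^1] = -4;  [t^2] = 5/4;  [t^3] = 1/4;  [t^4] = 7/64;  [t^5] = 1/16.

t^5/16 + 7*t^4/64 + t^3/4 + 5*t^2/4 - 4*t + 2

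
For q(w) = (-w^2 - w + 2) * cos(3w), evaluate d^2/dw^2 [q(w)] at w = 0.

-20

Shift and add copies of the series according to the polynomial's terms.
The coefficient of w^2 in the expansion is -10, so q′′(0) = 2! * (-10) = -20.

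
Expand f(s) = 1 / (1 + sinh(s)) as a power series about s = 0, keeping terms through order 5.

-181*s^5/120 + 4*s^4/3 - 7*s^3/6 + s^2 - s + 1

Expand as Σ (-1)^k u^k with u equal to the inner function's series.
[s^0] = 1;  [s^1] = -1;  [s^2] = 1;  [s^3] = -7/6;  [s^4] = 4/3;  [s^5] = -181/120.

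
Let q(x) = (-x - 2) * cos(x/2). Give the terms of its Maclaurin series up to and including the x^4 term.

Multiply each power in the prefactor through the base expansion.
q(0) = -2
q′(0) = -1
q′′(0) = 1/2
q′′′(0) = 3/4
q^(4)(0) = -1/8

-x^4/192 + x^3/8 + x^2/4 - x - 2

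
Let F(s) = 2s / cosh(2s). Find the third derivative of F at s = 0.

-24

Divide the numerator series by the denominator series (power-series long division).
From the series, [s^3] F = -4; multiply by 3! = 6 to get -24.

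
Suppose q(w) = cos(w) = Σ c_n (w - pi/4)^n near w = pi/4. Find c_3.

q(pi/4) = sqrt(2)/2
q′(pi/4) = -sqrt(2)/2
q′′(pi/4) = -sqrt(2)/2
q′′′(pi/4) = sqrt(2)/2

sqrt(2)/12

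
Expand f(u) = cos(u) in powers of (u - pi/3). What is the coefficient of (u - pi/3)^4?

1/48

f(pi/3) = 1/2
f′(pi/3) = -sqrt(3)/2
f′′(pi/3) = -1/2
f′′′(pi/3) = sqrt(3)/2
f^(4)(pi/3) = 1/2
Dividing each by k! gives the coefficients c_0, ..., c_4.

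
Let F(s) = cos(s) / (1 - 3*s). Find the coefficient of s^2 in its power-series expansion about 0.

Multiply the numerator's expansion by the denominator's geometric series.
[s^0] = 1;  [s^1] = 3;  [s^2] = 17/2.
So c_2 = F′′(0)/2! = 17/2.

17/2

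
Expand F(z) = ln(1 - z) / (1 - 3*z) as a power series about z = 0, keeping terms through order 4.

Use 1/(1 - r) = Σ r^k on the denominator, then take the Cauchy product.
F(0) = 0
F′(0) = -1
F′′(0) = -7
F′′′(0) = -65
F^(4)(0) = -786
Then c_k = F^(k)(0)/k! gives each Taylor coefficient.

-131*z^4/4 - 65*z^3/6 - 7*z^2/2 - z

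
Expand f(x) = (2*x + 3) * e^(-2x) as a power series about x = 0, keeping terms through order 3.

2*x^2 - 4*x + 3

Shift and add copies of the series according to the polynomial's terms.
[x^0] = 3;  [x^1] = -4;  [x^2] = 2;  [x^3] = 0.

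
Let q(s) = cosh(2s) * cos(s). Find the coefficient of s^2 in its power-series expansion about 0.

3/2

Take the Cauchy product of the two expansions.
So c_2 = q′′(0)/2! = 3/2.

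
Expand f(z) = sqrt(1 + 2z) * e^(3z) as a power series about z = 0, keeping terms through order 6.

Expand each factor separately, then convolve coefficients.
f(0) = 1
f′(0) = 4
f′′(0) = 14
f′′′(0) = 48
f^(4)(0) = 156
f^(5)(0) = 528
f^(6)(0) = 1512

21*z^6/10 + 22*z^5/5 + 13*z^4/2 + 8*z^3 + 7*z^2 + 4*z + 1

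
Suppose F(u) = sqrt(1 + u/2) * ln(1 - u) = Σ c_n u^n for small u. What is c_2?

Take the Cauchy product of the two expansions.
F(0) = 0
F′(0) = -1
F′′(0) = -3/2
So c_2 = F′′(0)/2! = -3/4.

-3/4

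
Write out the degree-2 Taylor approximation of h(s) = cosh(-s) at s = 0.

s^2/2 + 1

h(0) = 1
h′(0) = 0
h′′(0) = 1
Dividing each by k! gives the coefficients c_0, ..., c_2.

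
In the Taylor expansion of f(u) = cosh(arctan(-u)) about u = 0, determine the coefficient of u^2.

Let u equal the inner series; expand the outer function in u and truncate.
f(0) = 1
f′(0) = 0
f′′(0) = 1

1/2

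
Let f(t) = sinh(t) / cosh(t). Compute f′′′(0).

Divide the numerator series by the denominator series (power-series long division).
From the series, [t^3] f = -1/3; multiply by 3! = 6 to get -2.

-2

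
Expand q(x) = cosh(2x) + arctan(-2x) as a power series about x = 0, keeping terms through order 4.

2*x^4/3 + 8*x^3/3 + 2*x^2 - 2*x + 1

Add the two expansions coefficient-wise.
q(0) = 1
q′(0) = -2
q′′(0) = 4
q′′′(0) = 16
q^(4)(0) = 16
Dividing each by k! gives the coefficients c_0, ..., c_4.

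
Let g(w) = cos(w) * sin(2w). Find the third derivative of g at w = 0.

-14

Write out both Maclaurin series and multiply, keeping only the needed powers.
The coefficient of w^3 in the expansion is -7/3, so g′′′(0) = 3! * (-7/3) = -14.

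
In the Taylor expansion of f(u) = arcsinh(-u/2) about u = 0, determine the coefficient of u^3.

Compute the successive derivatives at the expansion point and divide by k!.
So c_3 = f′′′(0)/3! = 1/48.

1/48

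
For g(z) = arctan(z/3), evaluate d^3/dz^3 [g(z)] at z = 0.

-2/27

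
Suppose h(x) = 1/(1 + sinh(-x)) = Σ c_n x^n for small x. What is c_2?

Let u equal the inner series; expand the outer function in u and truncate.
h(0) = 1
h′(0) = 1
h′′(0) = 2
Dividing each by k! gives the coefficients c_0, ..., c_2.

1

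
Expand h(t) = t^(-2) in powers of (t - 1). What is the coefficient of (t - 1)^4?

c_4 = h^(4)(1)/4! = 5.

5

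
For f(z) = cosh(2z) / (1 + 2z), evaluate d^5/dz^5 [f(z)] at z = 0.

Take the Cauchy product of the two expansions.
From the series, [z^5] f = -148/3; multiply by 5! = 120 to get -5920.

-5920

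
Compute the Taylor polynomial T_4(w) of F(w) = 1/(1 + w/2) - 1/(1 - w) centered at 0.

-15*w^4/16 - 9*w^3/8 - 3*w^2/4 - 3*w/2

Combine the two series term by term.
[w^0] = 0;  [w^1] = -3/2;  [w^2] = -3/4;  [w^3] = -9/8;  [w^4] = -15/16.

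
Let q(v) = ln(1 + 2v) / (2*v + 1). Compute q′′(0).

-12

Multiply the numerator's expansion by the denominator's geometric series.
From the series, [v^2] q = -6; multiply by 2! = 2 to get -12.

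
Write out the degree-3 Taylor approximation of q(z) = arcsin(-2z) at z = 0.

[z^0] = 0;  [z^1] = -2;  [z^2] = 0;  [z^3] = -4/3.

-4*z^3/3 - 2*z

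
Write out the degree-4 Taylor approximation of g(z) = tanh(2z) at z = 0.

-8*z^3/3 + 2*z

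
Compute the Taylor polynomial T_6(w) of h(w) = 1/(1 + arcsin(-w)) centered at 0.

83*w^6/45 + 63*w^5/40 + 4*w^4/3 + 7*w^3/6 + w^2 + w + 1

Plug the Maclaurin series of the inner function into that of the outer and collect terms.
h(0) = 1
h′(0) = 1
h′′(0) = 2
h′′′(0) = 7
h^(4)(0) = 32
h^(5)(0) = 189
h^(6)(0) = 1328
The Taylor polynomial is Σ h^(k)(0)/k! · w^k.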